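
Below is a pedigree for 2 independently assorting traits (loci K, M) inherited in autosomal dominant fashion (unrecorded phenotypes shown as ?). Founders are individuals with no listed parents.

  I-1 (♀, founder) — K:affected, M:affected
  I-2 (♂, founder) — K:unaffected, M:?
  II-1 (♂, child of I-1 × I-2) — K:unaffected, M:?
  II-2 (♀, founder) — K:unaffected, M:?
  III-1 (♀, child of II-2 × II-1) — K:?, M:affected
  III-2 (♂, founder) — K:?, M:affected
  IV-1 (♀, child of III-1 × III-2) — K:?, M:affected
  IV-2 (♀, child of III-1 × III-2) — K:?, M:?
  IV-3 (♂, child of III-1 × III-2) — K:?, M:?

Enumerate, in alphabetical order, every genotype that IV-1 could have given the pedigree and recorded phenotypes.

IV-1 ∈ {Kk MM, Kk Mm, kk MM, kk Mm}

K/I-1 aff ·: Kk
K/I-2 un ·: kk
K/II-1 un I-1×I-2: kk
K/II-2 un ·: kk
K/III-1 ? II-2×II-1: kk
K/III-2 ? ·: kk|Kk|KK
K/IV-1 ? III-1×III-2: kk|Kk
K/IV-2 ? III-1×III-2: kk|Kk
K/IV-3 ? III-1×III-2: kk|Kk
⇒ K over [I-1,I-2,II-1,II-2,III-1,III-2,IV-1,IV-2,IV-3]: 10 consistent
M/I-1 aff ·: Mm|MM
M/I-2 ? ·: mm|Mm|MM
M/II-1 ? I-1×I-2: mm|Mm|MM
M/II-2 ? ·: mm|Mm|MM
M/III-1 aff II-2×II-1: Mm|MM
M/III-2 aff ·: Mm|MM
M/IV-1 aff III-1×III-2: Mm|MM
M/IV-2 ? III-1×III-2: mm|Mm|MM
M/IV-3 ? III-1×III-2: mm|Mm|MM
⇒ M over [I-1,I-2,II-1,II-2,III-1,III-2,IV-1,IV-2,IV-3]: 864 consistent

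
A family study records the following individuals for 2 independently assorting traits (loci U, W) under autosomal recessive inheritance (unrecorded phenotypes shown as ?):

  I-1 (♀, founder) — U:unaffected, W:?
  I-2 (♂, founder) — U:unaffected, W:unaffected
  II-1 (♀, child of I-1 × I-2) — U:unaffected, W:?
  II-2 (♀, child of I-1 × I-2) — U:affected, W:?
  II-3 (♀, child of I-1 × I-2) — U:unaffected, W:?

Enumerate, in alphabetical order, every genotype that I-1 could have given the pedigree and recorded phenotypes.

I-1 ∈ {Uu WW, Uu Ww, Uu ww}

U/I-1 un ·: Uu
U/I-2 un ·: Uu
U/II-1 un I-1×I-2: UU|Uu
U/II-2 aff I-1×I-2: uu
U/II-3 un I-1×I-2: UU|Uu
⇒ U over [I-1,I-2,II-1,II-2,II-3]: 4 consistent
W/I-1 ? ·: WW|Ww|ww
W/I-2 un ·: WW|Ww
W/II-1 ? I-1×I-2: WW|Ww|ww
W/II-2 ? I-1×I-2: WW|Ww|ww
W/II-3 ? I-1×I-2: WW|Ww|ww
⇒ W over [I-1,I-2,II-1,II-2,II-3]: 53 consistent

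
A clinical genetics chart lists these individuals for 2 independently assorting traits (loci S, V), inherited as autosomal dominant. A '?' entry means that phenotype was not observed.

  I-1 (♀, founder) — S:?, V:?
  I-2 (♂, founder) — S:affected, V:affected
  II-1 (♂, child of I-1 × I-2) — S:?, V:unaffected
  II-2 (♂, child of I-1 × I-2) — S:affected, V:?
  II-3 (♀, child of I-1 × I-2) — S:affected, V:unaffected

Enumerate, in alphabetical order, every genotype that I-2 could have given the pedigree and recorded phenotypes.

I-2 ∈ {SS Vv, Ss Vv}

S/I-1 ? ·: ss|Ss|SS
S/I-2 aff ·: Ss|SS
S/II-1 ? I-1×I-2: ss|Ss|SS
S/II-2 aff I-1×I-2: Ss|SS
S/II-3 aff I-1×I-2: Ss|SS
⇒ S over [I-1,I-2,II-1,II-2,II-3]: 32 consistent
V/I-1 ? ·: vv|Vv
V/I-2 aff ·: Vv
V/II-1 un I-1×I-2: vv
V/II-2 ? I-1×I-2: vv|Vv|VV
V/II-3 un I-1×I-2: vv
⇒ V over [I-1,I-2,II-1,II-2,II-3]: 5 consistent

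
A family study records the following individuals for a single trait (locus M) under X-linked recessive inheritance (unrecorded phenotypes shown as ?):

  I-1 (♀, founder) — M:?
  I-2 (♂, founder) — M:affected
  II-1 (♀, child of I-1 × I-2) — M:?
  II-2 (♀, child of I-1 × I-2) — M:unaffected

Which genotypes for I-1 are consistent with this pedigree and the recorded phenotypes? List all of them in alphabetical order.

I-1 ∈ {X^MX^M, X^MX^m}

M/I-1 ? ·: X^MX^M|X^MX^m
M/I-2 aff ·: X^mY
M/II-1 ? I-1×I-2: X^MX^m|X^mX^m
M/II-2 un I-1×I-2: X^MX^m
⇒ M over [I-1,I-2,II-1,II-2]: 3 consistent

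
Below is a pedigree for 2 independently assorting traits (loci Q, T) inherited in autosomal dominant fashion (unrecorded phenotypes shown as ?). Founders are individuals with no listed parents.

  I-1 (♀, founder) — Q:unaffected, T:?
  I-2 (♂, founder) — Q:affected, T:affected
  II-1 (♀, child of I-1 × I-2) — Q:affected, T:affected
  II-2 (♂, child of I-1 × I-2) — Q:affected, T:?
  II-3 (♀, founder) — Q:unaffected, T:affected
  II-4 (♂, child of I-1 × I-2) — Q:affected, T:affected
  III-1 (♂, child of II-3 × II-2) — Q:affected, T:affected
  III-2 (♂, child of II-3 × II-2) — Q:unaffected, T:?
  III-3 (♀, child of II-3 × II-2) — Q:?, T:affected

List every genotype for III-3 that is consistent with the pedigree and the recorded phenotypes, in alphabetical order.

III-3 ∈ {Qq TT, Qq Tt, qq TT, qq Tt}

Q/I-1 un ·: qq
Q/I-2 aff ·: Qq|QQ
Q/II-1 aff I-1×I-2: Qq
Q/II-2 aff I-1×I-2: Qq
Q/II-3 un ·: qq
Q/II-4 aff I-1×I-2: Qq
Q/III-1 aff II-3×II-2: Qq
Q/III-2 un II-3×II-2: qq
Q/III-3 ? II-3×II-2: qq|Qq
⇒ Q over [I-1,I-2,II-1,II-2,II-3,II-4,III-1,III-2,III-3]: 4 consistent
T/I-1 ? ·: tt|Tt|TT
T/I-2 aff ·: Tt|TT
T/II-1 aff I-1×I-2: Tt|TT
T/II-2 ? I-1×I-2: tt|Tt|TT
T/II-3 aff ·: Tt|TT
T/II-4 aff I-1×I-2: Tt|TT
T/III-1 aff II-3×II-2: Tt|TT
T/III-2 ? II-3×II-2: tt|Tt|TT
T/III-3 aff II-3×II-2: Tt|TT
⇒ T over [I-1,I-2,II-1,II-2,II-3,II-4,III-1,III-2,III-3]: 412 consistent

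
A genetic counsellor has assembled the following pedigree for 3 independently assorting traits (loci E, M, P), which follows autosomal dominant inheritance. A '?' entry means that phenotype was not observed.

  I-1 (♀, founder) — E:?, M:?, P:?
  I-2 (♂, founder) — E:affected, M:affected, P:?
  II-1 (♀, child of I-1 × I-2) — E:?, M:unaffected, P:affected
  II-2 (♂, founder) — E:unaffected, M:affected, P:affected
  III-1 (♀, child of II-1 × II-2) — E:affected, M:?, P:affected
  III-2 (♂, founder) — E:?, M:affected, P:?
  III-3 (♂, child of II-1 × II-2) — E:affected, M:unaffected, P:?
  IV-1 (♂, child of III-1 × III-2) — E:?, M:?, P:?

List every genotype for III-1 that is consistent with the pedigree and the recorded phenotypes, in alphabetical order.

III-1 ∈ {Ee Mm PP, Ee Mm Pp, Ee mm PP, Ee mm Pp}

E/I-1 ? ·: ee|Ee|EE
E/I-2 aff ·: Ee|EE
E/II-1 ? I-1×I-2: Ee|EE
E/II-2 un ·: ee
E/III-1 aff II-1×II-2: Ee
E/III-2 ? ·: ee|Ee|EE
E/III-3 aff II-1×II-2: Ee
E/IV-1 ? III-1×III-2: ee|Ee|EE
⇒ E over [I-1,I-2,II-1,II-2,III-1,III-2,III-3,IV-1]: 63 consistent
M/I-1 ? ·: mm|Mm
M/I-2 aff ·: Mm
M/II-1 un I-1×I-2: mm
M/II-2 aff ·: Mm
M/III-1 ? II-1×II-2: mm|Mm
M/III-2 aff ·: Mm|MM
M/III-3 un II-1×II-2: mm
M/IV-1 ? III-1×III-2: mm|Mm|MM
⇒ M over [I-1,I-2,II-1,II-2,III-1,III-2,III-3,IV-1]: 16 consistent
P/I-1 ? ·: pp|Pp|PP
P/I-2 ? ·: pp|Pp|PP
P/II-1 aff I-1×I-2: Pp|PP
P/II-2 aff ·: Pp|PP
P/III-1 aff II-1×II-2: Pp|PP
P/III-2 ? ·: pp|Pp|PP
P/III-3 ? II-1×II-2: pp|Pp|PP
P/IV-1 ? III-1×III-2: pp|Pp|PP
⇒ P over [I-1,I-2,II-1,II-2,III-1,III-2,III-3,IV-1]: 489 consistent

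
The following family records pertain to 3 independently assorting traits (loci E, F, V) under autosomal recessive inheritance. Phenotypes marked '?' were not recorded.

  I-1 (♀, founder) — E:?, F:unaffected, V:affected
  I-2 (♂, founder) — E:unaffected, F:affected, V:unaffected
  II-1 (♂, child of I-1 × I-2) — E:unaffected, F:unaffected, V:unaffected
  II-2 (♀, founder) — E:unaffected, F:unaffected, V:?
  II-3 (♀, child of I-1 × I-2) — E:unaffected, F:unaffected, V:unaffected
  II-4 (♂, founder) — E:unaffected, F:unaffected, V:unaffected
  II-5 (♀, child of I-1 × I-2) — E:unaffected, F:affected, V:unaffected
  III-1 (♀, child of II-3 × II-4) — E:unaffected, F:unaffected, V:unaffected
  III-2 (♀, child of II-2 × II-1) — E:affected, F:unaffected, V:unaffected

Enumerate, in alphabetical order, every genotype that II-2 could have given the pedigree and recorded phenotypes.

II-2 ∈ {Ee FF VV, Ee FF Vv, Ee FF vv, Ee Ff VV, Ee Ff Vv, Ee Ff vv}

E/I-1 ? ·: EE|Ee|ee
E/I-2 un ·: EE|Ee
E/II-1 un I-1×I-2: Ee
E/II-2 un ·: Ee
E/II-3 un I-1×I-2: EE|Ee
E/II-4 un ·: EE|Ee
E/II-5 un I-1×I-2: EE|Ee
E/III-1 un II-3×II-4: EE|Ee
E/III-2 aff II-2×II-1: ee
⇒ E over [I-1,I-2,II-1,II-2,II-3,II-4,II-5,III-1,III-2]: 50 consistent
F/I-1 un ·: Ff
F/I-2 aff ·: ff
F/II-1 un I-1×I-2: Ff
F/II-2 un ·: FF|Ff
F/II-3 un I-1×I-2: Ff
F/II-4 un ·: FF|Ff
F/II-5 aff I-1×I-2: ff
F/III-1 un II-3×II-4: FF|Ff
F/III-2 un II-2×II-1: FF|Ff
⇒ F over [I-1,I-2,II-1,II-2,II-3,II-4,II-5,III-1,III-2]: 16 consistent
V/I-1 aff ·: vv
V/I-2 un ·: VV|Vv
V/II-1 un I-1×I-2: Vv
V/II-2 ? ·: VV|Vv|vv
V/II-3 un I-1×I-2: Vv
V/II-4 un ·: VV|Vv
V/II-5 un I-1×I-2: Vv
V/III-1 un II-3×II-4: VV|Vv
V/III-2 un II-2×II-1: VV|Vv
⇒ V over [I-1,I-2,II-1,II-2,II-3,II-4,II-5,III-1,III-2]: 40 consistent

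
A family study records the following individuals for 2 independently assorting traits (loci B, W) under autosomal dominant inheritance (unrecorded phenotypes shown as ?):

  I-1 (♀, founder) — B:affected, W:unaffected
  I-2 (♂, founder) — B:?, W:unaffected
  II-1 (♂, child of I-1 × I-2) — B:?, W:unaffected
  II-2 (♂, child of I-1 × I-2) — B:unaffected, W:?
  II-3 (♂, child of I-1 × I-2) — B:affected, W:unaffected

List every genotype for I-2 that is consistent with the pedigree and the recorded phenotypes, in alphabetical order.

B/I-1 aff ·: Bb
B/I-2 ? ·: bb|Bb
B/II-1 ? I-1×I-2: bb|Bb|BB
B/II-2 un I-1×I-2: bb
B/II-3 aff I-1×I-2: Bb|BB
⇒ B over [I-1,I-2,II-1,II-2,II-3]: 8 consistent
W/I-1 un ·: ww
W/I-2 un ·: ww
W/II-1 un I-1×I-2: ww
W/II-2 ? I-1×I-2: ww
W/II-3 un I-1×I-2: ww
⇒ W over [I-1,I-2,II-1,II-2,II-3]: 1 consistent

I-2 ∈ {Bb ww, bb ww}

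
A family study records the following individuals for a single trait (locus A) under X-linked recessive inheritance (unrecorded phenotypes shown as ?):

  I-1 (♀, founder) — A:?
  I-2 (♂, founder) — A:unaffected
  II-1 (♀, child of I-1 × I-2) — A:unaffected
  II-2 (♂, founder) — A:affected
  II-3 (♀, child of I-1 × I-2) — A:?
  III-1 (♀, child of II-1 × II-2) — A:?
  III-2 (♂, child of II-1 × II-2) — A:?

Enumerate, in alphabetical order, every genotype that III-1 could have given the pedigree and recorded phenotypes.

III-1 ∈ {X^AX^a, X^aX^a}

A/I-1 ? ·: X^AX^A|X^AX^a|X^aX^a
A/I-2 un ·: X^AY
A/II-1 un I-1×I-2: X^AX^A|X^AX^a
A/II-2 aff ·: X^aY
A/II-3 ? I-1×I-2: X^AX^A|X^AX^a
A/III-1 ? II-1×II-2: X^AX^a|X^aX^a
A/III-2 ? II-1×II-2: X^AY|X^aY
⇒ A over [I-1,I-2,II-1,II-2,II-3,III-1,III-2]: 15 consistent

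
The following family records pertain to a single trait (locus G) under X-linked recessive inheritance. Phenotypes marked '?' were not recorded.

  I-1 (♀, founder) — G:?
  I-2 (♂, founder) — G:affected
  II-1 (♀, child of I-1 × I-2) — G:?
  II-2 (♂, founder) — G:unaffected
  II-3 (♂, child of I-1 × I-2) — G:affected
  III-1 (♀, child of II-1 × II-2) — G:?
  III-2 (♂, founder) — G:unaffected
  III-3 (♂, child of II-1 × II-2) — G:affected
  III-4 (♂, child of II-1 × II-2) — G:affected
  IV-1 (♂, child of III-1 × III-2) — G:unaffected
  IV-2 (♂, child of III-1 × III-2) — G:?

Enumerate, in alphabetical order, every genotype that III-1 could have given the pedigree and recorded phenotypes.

G/I-1 ? ·: X^GX^g|X^gX^g
G/I-2 aff ·: X^gY
G/II-1 ? I-1×I-2: X^GX^g|X^gX^g
G/II-2 un ·: X^GY
G/II-3 aff I-1×I-2: X^gY
G/III-1 ? II-1×II-2: X^GX^G|X^GX^g
G/III-2 un ·: X^GY
G/III-3 aff II-1×II-2: X^gY
G/III-4 aff II-1×II-2: X^gY
G/IV-1 un III-1×III-2: X^GY
G/IV-2 ? III-1×III-2: X^GY|X^gY
⇒ G over [I-1,I-2,II-1,II-2,II-3,III-1,III-2,III-3,III-4,IV-1,IV-2]: 7 consistent

III-1 ∈ {X^GX^G, X^GX^g}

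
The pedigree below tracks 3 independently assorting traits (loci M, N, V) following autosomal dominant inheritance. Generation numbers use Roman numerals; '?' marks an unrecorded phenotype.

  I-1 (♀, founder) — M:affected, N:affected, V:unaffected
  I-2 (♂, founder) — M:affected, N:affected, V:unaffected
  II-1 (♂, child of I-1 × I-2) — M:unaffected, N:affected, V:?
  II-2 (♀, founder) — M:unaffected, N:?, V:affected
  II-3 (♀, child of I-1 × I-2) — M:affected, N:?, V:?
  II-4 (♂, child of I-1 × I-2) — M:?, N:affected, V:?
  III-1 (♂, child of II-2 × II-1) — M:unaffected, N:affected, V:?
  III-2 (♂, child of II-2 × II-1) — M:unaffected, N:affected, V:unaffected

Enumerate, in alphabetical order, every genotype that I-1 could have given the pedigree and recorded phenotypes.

I-1 ∈ {Mm NN vv, Mm Nn vv}

M/I-1 aff ·: Mm
M/I-2 aff ·: Mm
M/II-1 un I-1×I-2: mm
M/II-2 un ·: mm
M/II-3 aff I-1×I-2: Mm|MM
M/II-4 ? I-1×I-2: mm|Mm|MM
M/III-1 un II-2×II-1: mm
M/III-2 un II-2×II-1: mm
⇒ M over [I-1,I-2,II-1,II-2,II-3,II-4,III-1,III-2]: 6 consistent
N/I-1 aff ·: Nn|NN
N/I-2 aff ·: Nn|NN
N/II-1 aff I-1×I-2: Nn|NN
N/II-2 ? ·: nn|Nn|NN
N/II-3 ? I-1×I-2: nn|Nn|NN
N/II-4 aff I-1×I-2: Nn|NN
N/III-1 aff II-2×II-1: Nn|NN
N/III-2 aff II-2×II-1: Nn|NN
⇒ N over [I-1,I-2,II-1,II-2,II-3,II-4,III-1,III-2]: 216 consistent
V/I-1 un ·: vv
V/I-2 un ·: vv
V/II-1 ? I-1×I-2: vv
V/II-2 aff ·: Vv
V/II-3 ? I-1×I-2: vv
V/II-4 ? I-1×I-2: vv
V/III-1 ? II-2×II-1: vv|Vv
V/III-2 un II-2×II-1: vv
⇒ V over [I-1,I-2,II-1,II-2,II-3,II-4,III-1,III-2]: 2 consistent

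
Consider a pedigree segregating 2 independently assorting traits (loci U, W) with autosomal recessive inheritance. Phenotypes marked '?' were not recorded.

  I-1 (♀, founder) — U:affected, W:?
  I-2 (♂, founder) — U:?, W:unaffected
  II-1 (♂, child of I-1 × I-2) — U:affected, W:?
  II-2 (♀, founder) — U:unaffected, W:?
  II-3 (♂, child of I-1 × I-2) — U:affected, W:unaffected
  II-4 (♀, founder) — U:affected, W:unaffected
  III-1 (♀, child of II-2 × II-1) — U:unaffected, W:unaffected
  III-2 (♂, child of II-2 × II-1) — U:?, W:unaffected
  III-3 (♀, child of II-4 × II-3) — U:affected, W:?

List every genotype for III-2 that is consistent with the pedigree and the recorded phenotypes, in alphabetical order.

U/I-1 aff ·: uu
U/I-2 ? ·: Uu|uu
U/II-1 aff I-1×I-2: uu
U/II-2 un ·: UU|Uu
U/II-3 aff I-1×I-2: uu
U/II-4 aff ·: uu
U/III-1 un II-2×II-1: Uu
U/III-2 ? II-2×II-1: Uu|uu
U/III-3 aff II-4×II-3: uu
⇒ U over [I-1,I-2,II-1,II-2,II-3,II-4,III-1,III-2,III-3]: 6 consistent
W/I-1 ? ·: WW|Ww|ww
W/I-2 un ·: WW|Ww
W/II-1 ? I-1×I-2: WW|Ww|ww
W/II-2 ? ·: WW|Ww|ww
W/II-3 un I-1×I-2: WW|Ww
W/II-4 un ·: WW|Ww
W/III-1 un II-2×II-1: WW|Ww
W/III-2 un II-2×II-1: WW|Ww
W/III-3 ? II-4×II-3: WW|Ww|ww
⇒ W over [I-1,I-2,II-1,II-2,II-3,II-4,III-1,III-2,III-3]: 494 consistent

III-2 ∈ {Uu WW, Uu Ww, uu WW, uu Ww}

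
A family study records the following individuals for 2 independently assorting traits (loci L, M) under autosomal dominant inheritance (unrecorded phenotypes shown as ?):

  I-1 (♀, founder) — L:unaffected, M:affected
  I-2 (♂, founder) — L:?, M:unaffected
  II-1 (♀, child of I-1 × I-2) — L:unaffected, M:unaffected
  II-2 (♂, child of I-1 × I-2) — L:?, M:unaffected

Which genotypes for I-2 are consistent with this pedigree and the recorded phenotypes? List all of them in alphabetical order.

L/I-1 un ·: ll
L/I-2 ? ·: ll|Ll
L/II-1 un I-1×I-2: ll
L/II-2 ? I-1×I-2: ll|Ll
⇒ L over [I-1,I-2,II-1,II-2]: 3 consistent
M/I-1 aff ·: Mm
M/I-2 un ·: mm
M/II-1 un I-1×I-2: mm
M/II-2 un I-1×I-2: mm
⇒ M over [I-1,I-2,II-1,II-2]: 1 consistent

I-2 ∈ {Ll mm, ll mm}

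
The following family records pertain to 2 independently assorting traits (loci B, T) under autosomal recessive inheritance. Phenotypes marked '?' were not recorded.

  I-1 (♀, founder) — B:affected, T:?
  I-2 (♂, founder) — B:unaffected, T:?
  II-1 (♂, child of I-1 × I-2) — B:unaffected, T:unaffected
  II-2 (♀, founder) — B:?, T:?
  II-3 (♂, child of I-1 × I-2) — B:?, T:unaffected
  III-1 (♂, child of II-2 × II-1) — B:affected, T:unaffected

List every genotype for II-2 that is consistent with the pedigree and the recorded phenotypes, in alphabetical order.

II-2 ∈ {Bb TT, Bb Tt, Bb tt, bb TT, bb Tt, bb tt}

B/I-1 aff ·: bb
B/I-2 un ·: BB|Bb
B/II-1 un I-1×I-2: Bb
B/II-2 ? ·: Bb|bb
B/II-3 ? I-1×I-2: Bb|bb
B/III-1 aff II-2×II-1: bb
⇒ B over [I-1,I-2,II-1,II-2,II-3,III-1]: 6 consistent
T/I-1 ? ·: TT|Tt|tt
T/I-2 ? ·: TT|Tt|tt
T/II-1 un I-1×I-2: TT|Tt
T/II-2 ? ·: TT|Tt|tt
T/II-3 un I-1×I-2: TT|Tt
T/III-1 un II-2×II-1: TT|Tt
⇒ T over [I-1,I-2,II-1,II-2,II-3,III-1]: 78 consistent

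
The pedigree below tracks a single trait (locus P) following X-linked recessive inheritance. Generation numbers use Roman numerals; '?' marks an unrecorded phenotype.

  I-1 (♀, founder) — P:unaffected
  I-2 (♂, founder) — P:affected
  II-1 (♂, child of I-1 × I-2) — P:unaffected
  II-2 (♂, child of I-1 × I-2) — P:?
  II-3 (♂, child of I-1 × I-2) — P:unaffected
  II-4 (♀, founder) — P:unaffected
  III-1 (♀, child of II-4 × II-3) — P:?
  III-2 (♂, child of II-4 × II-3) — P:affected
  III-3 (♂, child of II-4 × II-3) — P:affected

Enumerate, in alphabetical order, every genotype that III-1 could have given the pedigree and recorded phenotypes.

P/I-1 un ·: X^PX^P|X^PX^p
P/I-2 aff ·: X^pY
P/II-1 un I-1×I-2: X^PY
P/II-2 ? I-1×I-2: X^PY|X^pY
P/II-3 un I-1×I-2: X^PY
P/II-4 un ·: X^PX^p
P/III-1 ? II-4×II-3: X^PX^P|X^PX^p
P/III-2 aff II-4×II-3: X^pY
P/III-3 aff II-4×II-3: X^pY
⇒ P over [I-1,I-2,II-1,II-2,II-3,II-4,III-1,III-2,III-3]: 6 consistent

III-1 ∈ {X^PX^P, X^PX^p}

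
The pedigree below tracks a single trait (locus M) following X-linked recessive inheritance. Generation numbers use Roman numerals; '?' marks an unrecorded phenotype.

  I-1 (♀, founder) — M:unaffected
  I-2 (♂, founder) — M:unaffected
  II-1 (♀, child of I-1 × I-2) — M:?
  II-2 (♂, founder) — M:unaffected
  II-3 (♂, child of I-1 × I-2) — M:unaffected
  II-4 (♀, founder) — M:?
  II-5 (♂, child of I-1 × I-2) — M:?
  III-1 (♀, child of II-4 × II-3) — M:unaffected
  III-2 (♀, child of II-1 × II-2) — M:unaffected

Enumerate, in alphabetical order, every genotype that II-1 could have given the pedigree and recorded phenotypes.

M/I-1 un ·: X^MX^M|X^MX^m
M/I-2 un ·: X^MY
M/II-1 ? I-1×I-2: X^MX^M|X^MX^m
M/II-2 un ·: X^MY
M/II-3 un I-1×I-2: X^MY
M/II-4 ? ·: X^MX^M|X^MX^m|X^mX^m
M/II-5 ? I-1×I-2: X^MY|X^mY
M/III-1 un II-4×II-3: X^MX^M|X^MX^m
M/III-2 un II-1×II-2: X^MX^M|X^MX^m
⇒ M over [I-1,I-2,II-1,II-2,II-3,II-4,II-5,III-1,III-2]: 28 consistent

II-1 ∈ {X^MX^M, X^MX^m}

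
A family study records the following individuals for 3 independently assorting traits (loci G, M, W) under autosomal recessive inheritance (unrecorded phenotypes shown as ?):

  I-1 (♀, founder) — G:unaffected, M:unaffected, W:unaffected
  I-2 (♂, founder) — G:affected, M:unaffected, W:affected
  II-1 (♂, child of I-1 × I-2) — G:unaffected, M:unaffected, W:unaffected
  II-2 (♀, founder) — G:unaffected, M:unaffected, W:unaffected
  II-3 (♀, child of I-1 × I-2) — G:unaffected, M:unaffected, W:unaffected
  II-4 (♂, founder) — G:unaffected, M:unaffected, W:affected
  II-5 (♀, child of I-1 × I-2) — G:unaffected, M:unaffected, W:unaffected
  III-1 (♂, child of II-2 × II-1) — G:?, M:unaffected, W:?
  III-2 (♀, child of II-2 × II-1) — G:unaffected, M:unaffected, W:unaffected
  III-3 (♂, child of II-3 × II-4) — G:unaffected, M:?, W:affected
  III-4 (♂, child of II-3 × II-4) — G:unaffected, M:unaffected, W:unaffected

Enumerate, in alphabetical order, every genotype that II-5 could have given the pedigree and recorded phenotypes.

II-5 ∈ {Gg MM Ww, Gg Mm Ww}

G/I-1 un ·: GG|Gg
G/I-2 aff ·: gg
G/II-1 un I-1×I-2: Gg
G/II-2 un ·: GG|Gg
G/II-3 un I-1×I-2: Gg
G/II-4 un ·: GG|Gg
G/II-5 un I-1×I-2: Gg
G/III-1 ? II-2×II-1: GG|Gg|gg
G/III-2 un II-2×II-1: GG|Gg
G/III-3 un II-3×II-4: GG|Gg
G/III-4 un II-3×II-4: GG|Gg
⇒ G over [I-1,I-2,II-1,II-2,II-3,II-4,II-5,III-1,III-2,III-3,III-4]: 160 consistent
M/I-1 un ·: MM|Mm
M/I-2 un ·: MM|Mm
M/II-1 un I-1×I-2: MM|Mm
M/II-2 un ·: MM|Mm
M/II-3 un I-1×I-2: MM|Mm
M/II-4 un ·: MM|Mm
M/II-5 un I-1×I-2: MM|Mm
M/III-1 un II-2×II-1: MM|Mm
M/III-2 un II-2×II-1: MM|Mm
M/III-3 ? II-3×II-4: MM|Mm|mm
M/III-4 un II-3×II-4: MM|Mm
⇒ M over [I-1,I-2,II-1,II-2,II-3,II-4,II-5,III-1,III-2,III-3,III-4]: 1195 consistent
W/I-1 un ·: WW|Ww
W/I-2 aff ·: ww
W/II-1 un I-1×I-2: Ww
W/II-2 un ·: WW|Ww
W/II-3 un I-1×I-2: Ww
W/II-4 aff ·: ww
W/II-5 un I-1×I-2: Ww
W/III-1 ? II-2×II-1: WW|Ww|ww
W/III-2 un II-2×II-1: WW|Ww
W/III-3 aff II-3×II-4: ww
W/III-4 un II-3×II-4: Ww
⇒ W over [I-1,I-2,II-1,II-2,II-3,II-4,II-5,III-1,III-2,III-3,III-4]: 20 consistent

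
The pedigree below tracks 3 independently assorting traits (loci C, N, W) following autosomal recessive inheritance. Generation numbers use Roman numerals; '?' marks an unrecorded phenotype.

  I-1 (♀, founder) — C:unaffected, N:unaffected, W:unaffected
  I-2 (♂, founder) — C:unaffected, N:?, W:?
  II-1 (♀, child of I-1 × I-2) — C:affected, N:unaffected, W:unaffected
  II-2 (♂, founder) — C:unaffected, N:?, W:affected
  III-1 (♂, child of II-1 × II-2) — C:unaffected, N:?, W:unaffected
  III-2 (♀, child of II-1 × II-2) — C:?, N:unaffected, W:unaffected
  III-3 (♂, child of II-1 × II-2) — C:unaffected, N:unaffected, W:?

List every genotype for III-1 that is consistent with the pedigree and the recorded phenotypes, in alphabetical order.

III-1 ∈ {Cc NN Ww, Cc Nn Ww, Cc nn Ww}

C/I-1 un ·: Cc
C/I-2 un ·: Cc
C/II-1 aff I-1×I-2: cc
C/II-2 un ·: CC|Cc
C/III-1 un II-1×II-2: Cc
C/III-2 ? II-1×II-2: Cc|cc
C/III-3 un II-1×II-2: Cc
⇒ C over [I-1,I-2,II-1,II-2,III-1,III-2,III-3]: 3 consistent
N/I-1 un ·: NN|Nn
N/I-2 ? ·: NN|Nn|nn
N/II-1 un I-1×I-2: NN|Nn
N/II-2 ? ·: NN|Nn|nn
N/III-1 ? II-1×II-2: NN|Nn|nn
N/III-2 un II-1×II-2: NN|Nn
N/III-3 un II-1×II-2: NN|Nn
⇒ N over [I-1,I-2,II-1,II-2,III-1,III-2,III-3]: 150 consistent
W/I-1 un ·: WW|Ww
W/I-2 ? ·: WW|Ww|ww
W/II-1 un I-1×I-2: WW|Ww
W/II-2 aff ·: ww
W/III-1 un II-1×II-2: Ww
W/III-2 un II-1×II-2: Ww
W/III-3 ? II-1×II-2: Ww|ww
⇒ W over [I-1,I-2,II-1,II-2,III-1,III-2,III-3]: 14 consistent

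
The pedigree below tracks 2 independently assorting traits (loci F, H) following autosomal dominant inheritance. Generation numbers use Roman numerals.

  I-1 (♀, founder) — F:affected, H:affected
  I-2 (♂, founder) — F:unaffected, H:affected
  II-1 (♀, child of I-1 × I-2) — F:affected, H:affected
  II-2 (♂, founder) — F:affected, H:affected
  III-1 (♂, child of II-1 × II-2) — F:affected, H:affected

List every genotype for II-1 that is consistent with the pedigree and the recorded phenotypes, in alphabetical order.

F/I-1 aff ·: Ff|FF
F/I-2 un ·: ff
F/II-1 aff I-1×I-2: Ff
F/II-2 aff ·: Ff|FF
F/III-1 aff II-1×II-2: Ff|FF
⇒ F over [I-1,I-2,II-1,II-2,III-1]: 8 consistent
H/I-1 aff ·: Hh|HH
H/I-2 aff ·: Hh|HH
H/II-1 aff I-1×I-2: Hh|HH
H/II-2 aff ·: Hh|HH
H/III-1 aff II-1×II-2: Hh|HH
⇒ H over [I-1,I-2,II-1,II-2,III-1]: 24 consistent

II-1 ∈ {Ff HH, Ff Hh}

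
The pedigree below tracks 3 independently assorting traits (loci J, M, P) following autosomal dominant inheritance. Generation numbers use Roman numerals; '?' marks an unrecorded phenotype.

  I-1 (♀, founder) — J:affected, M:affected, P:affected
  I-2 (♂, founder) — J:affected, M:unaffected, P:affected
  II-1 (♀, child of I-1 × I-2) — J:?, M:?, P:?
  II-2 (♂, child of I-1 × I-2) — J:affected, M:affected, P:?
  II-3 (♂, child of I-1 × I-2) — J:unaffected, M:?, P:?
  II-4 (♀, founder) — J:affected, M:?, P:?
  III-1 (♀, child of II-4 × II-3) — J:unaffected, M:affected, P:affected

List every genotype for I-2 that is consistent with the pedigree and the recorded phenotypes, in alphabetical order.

I-2 ∈ {Jj mm PP, Jj mm Pp}

J/I-1 aff ·: Jj
J/I-2 aff ·: Jj
J/II-1 ? I-1×I-2: jj|Jj|JJ
J/II-2 aff I-1×I-2: Jj|JJ
J/II-3 un I-1×I-2: jj
J/II-4 aff ·: Jj
J/III-1 un II-4×II-3: jj
⇒ J over [I-1,I-2,II-1,II-2,II-3,II-4,III-1]: 6 consistent
M/I-1 aff ·: Mm|MM
M/I-2 un ·: mm
M/II-1 ? I-1×I-2: mm|Mm
M/II-2 aff I-1×I-2: Mm
M/II-3 ? I-1×I-2: mm|Mm
M/II-4 ? ·: mm|Mm|MM
M/III-1 aff II-4×II-3: Mm|MM
⇒ M over [I-1,I-2,II-1,II-2,II-3,II-4,III-1]: 19 consistent
P/I-1 aff ·: Pp|PP
P/I-2 aff ·: Pp|PP
P/II-1 ? I-1×I-2: pp|Pp|PP
P/II-2 ? I-1×I-2: pp|Pp|PP
P/II-3 ? I-1×I-2: pp|Pp|PP
P/II-4 ? ·: pp|Pp|PP
P/III-1 aff II-4×II-3: Pp|PP
⇒ P over [I-1,I-2,II-1,II-2,II-3,II-4,III-1]: 175 consistent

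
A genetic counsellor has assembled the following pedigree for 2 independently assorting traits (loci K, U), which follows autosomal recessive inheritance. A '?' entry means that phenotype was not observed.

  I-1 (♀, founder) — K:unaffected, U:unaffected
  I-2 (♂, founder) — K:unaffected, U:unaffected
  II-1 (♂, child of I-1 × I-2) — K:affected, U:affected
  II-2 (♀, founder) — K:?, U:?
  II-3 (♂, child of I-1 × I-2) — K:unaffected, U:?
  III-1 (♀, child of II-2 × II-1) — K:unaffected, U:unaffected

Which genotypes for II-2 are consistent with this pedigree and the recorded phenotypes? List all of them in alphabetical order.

K/I-1 un ·: Kk
K/I-2 un ·: Kk
K/II-1 aff I-1×I-2: kk
K/II-2 ? ·: KK|Kk
K/II-3 un I-1×I-2: KK|Kk
K/III-1 un II-2×II-1: Kk
⇒ K over [I-1,I-2,II-1,II-2,II-3,III-1]: 4 consistent
U/I-1 un ·: Uu
U/I-2 un ·: Uu
U/II-1 aff I-1×I-2: uu
U/II-2 ? ·: UU|Uu
U/II-3 ? I-1×I-2: UU|Uu|uu
U/III-1 un II-2×II-1: Uu
⇒ U over [I-1,I-2,II-1,II-2,II-3,III-1]: 6 consistent

II-2 ∈ {KK UU, KK Uu, Kk UU, Kk Uu}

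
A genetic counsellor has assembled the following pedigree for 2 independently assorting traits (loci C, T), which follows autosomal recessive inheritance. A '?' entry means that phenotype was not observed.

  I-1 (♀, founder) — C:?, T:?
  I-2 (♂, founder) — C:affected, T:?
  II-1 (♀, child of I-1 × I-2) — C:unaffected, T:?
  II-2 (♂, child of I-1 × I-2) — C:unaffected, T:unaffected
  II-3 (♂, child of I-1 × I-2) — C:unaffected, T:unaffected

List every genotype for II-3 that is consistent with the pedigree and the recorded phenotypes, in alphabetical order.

C/I-1 ? ·: CC|Cc
C/I-2 aff ·: cc
C/II-1 un I-1×I-2: Cc
C/II-2 un I-1×I-2: Cc
C/II-3 un I-1×I-2: Cc
⇒ C over [I-1,I-2,II-1,II-2,II-3]: 2 consistent
T/I-1 ? ·: TT|Tt|tt
T/I-2 ? ·: TT|Tt|tt
T/II-1 ? I-1×I-2: TT|Tt|tt
T/II-2 un I-1×I-2: TT|Tt
T/II-3 un I-1×I-2: TT|Tt
⇒ T over [I-1,I-2,II-1,II-2,II-3]: 35 consistent

II-3 ∈ {Cc TT, Cc Tt}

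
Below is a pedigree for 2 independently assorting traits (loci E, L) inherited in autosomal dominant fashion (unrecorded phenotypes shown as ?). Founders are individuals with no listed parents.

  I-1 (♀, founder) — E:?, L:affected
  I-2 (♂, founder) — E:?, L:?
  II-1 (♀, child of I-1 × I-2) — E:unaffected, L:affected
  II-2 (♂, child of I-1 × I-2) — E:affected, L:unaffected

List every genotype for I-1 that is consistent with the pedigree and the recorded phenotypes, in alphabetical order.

E/I-1 ? ·: ee|Ee
E/I-2 ? ·: ee|Ee
E/II-1 un I-1×I-2: ee
E/II-2 aff I-1×I-2: Ee|EE
⇒ E over [I-1,I-2,II-1,II-2]: 4 consistent
L/I-1 aff ·: Ll
L/I-2 ? ·: ll|Ll
L/II-1 aff I-1×I-2: Ll|LL
L/II-2 un I-1×I-2: ll
⇒ L over [I-1,I-2,II-1,II-2]: 3 consistent

I-1 ∈ {Ee Ll, ee Ll}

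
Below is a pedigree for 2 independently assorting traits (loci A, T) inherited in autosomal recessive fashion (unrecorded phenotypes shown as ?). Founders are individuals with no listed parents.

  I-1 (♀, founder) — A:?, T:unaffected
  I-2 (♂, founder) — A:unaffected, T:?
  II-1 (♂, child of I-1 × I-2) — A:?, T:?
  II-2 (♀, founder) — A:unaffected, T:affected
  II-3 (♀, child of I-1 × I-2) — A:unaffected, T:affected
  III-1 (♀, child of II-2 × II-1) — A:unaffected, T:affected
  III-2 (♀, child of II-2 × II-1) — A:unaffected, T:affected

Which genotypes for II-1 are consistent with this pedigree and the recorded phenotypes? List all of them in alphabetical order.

A/I-1 ? ·: AA|Aa|aa
A/I-2 un ·: AA|Aa
A/II-1 ? I-1×I-2: AA|Aa|aa
A/II-2 un ·: AA|Aa
A/II-3 un I-1×I-2: AA|Aa
A/III-1 un II-2×II-1: AA|Aa
A/III-2 un II-2×II-1: AA|Aa
⇒ A over [I-1,I-2,II-1,II-2,II-3,III-1,III-2]: 105 consistent
T/I-1 un ·: Tt
T/I-2 ? ·: Tt|tt
T/II-1 ? I-1×I-2: Tt|tt
T/II-2 aff ·: tt
T/II-3 aff I-1×I-2: tt
T/III-1 aff II-2×II-1: tt
T/III-2 aff II-2×II-1: tt
⇒ T over [I-1,I-2,II-1,II-2,II-3,III-1,III-2]: 4 consistent

II-1 ∈ {AA Tt, AA tt, Aa Tt, Aa tt, aa Tt, aa tt}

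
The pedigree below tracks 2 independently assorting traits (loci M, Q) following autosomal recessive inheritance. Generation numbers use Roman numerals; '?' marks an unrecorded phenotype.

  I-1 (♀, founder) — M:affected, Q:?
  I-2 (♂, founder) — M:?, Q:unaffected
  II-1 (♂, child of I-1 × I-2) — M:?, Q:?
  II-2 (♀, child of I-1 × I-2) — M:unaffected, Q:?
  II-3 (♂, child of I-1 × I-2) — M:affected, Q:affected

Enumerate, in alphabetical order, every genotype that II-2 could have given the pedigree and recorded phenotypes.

II-2 ∈ {Mm QQ, Mm Qq, Mm qq}

M/I-1 aff ·: mm
M/I-2 ? ·: Mm
M/II-1 ? I-1×I-2: Mm|mm
M/II-2 un I-1×I-2: Mm
M/II-3 aff I-1×I-2: mm
⇒ M over [I-1,I-2,II-1,II-2,II-3]: 2 consistent
Q/I-1 ? ·: Qq|qq
Q/I-2 un ·: Qq
Q/II-1 ? I-1×I-2: QQ|Qq|qq
Q/II-2 ? I-1×I-2: QQ|Qq|qq
Q/II-3 aff I-1×I-2: qq
⇒ Q over [I-1,I-2,II-1,II-2,II-3]: 13 consistent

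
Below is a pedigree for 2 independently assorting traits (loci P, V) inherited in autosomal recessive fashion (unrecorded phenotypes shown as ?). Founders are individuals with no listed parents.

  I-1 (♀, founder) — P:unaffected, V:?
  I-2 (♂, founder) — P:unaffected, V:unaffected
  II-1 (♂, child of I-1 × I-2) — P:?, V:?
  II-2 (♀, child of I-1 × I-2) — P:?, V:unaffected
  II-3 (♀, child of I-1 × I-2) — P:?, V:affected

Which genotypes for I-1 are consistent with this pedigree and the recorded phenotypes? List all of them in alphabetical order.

P/I-1 un ·: PP|Pp
P/I-2 un ·: PP|Pp
P/II-1 ? I-1×I-2: PP|Pp|pp
P/II-2 ? I-1×I-2: PP|Pp|pp
P/II-3 ? I-1×I-2: PP|Pp|pp
⇒ P over [I-1,I-2,II-1,II-2,II-3]: 44 consistent
V/I-1 ? ·: Vv|vv
V/I-2 un ·: Vv
V/II-1 ? I-1×I-2: VV|Vv|vv
V/II-2 un I-1×I-2: VV|Vv
V/II-3 aff I-1×I-2: vv
⇒ V over [I-1,I-2,II-1,II-2,II-3]: 8 consistent

I-1 ∈ {PP Vv, PP vv, Pp Vv, Pp vv}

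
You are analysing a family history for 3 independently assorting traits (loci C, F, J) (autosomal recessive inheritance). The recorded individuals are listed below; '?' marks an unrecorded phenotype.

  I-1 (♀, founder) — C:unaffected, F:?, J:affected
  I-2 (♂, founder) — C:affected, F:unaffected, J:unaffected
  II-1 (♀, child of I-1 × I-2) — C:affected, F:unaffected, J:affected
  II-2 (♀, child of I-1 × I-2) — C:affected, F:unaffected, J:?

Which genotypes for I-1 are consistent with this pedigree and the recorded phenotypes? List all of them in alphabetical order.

I-1 ∈ {Cc FF jj, Cc Ff jj, Cc ff jj}

C/I-1 un ·: Cc
C/I-2 aff ·: cc
C/II-1 aff I-1×I-2: cc
C/II-2 aff I-1×I-2: cc
⇒ C over [I-1,I-2,II-1,II-2]: 1 consistent
F/I-1 ? ·: FF|Ff|ff
F/I-2 un ·: FF|Ff
F/II-1 un I-1×I-2: FF|Ff
F/II-2 un I-1×I-2: FF|Ff
⇒ F over [I-1,I-2,II-1,II-2]: 15 consistent
J/I-1 aff ·: jj
J/I-2 un ·: Jj
J/II-1 aff I-1×I-2: jj
J/II-2 ? I-1×I-2: Jj|jj
⇒ J over [I-1,I-2,II-1,II-2]: 2 consistent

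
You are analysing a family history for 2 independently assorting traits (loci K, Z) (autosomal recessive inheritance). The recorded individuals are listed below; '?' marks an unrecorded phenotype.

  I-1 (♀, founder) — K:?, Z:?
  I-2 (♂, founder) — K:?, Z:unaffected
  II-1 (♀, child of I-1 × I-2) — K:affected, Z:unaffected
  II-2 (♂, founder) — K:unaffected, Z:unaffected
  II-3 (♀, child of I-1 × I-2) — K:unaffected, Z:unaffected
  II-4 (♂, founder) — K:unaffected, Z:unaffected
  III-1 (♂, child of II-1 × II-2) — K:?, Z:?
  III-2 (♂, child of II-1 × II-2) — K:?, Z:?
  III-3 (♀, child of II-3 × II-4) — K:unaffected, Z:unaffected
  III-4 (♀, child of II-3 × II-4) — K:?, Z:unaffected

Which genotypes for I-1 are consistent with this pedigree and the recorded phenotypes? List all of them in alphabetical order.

I-1 ∈ {Kk ZZ, Kk Zz, Kk zz, kk ZZ, kk Zz, kk zz}

K/I-1 ? ·: Kk|kk
K/I-2 ? ·: Kk|kk
K/II-1 aff I-1×I-2: kk
K/II-2 un ·: KK|Kk
K/II-3 un I-1×I-2: KK|Kk
K/II-4 un ·: KK|Kk
K/III-1 ? II-1×II-2: Kk|kk
K/III-2 ? II-1×II-2: Kk|kk
K/III-3 un II-3×II-4: KK|Kk
K/III-4 ? II-3×II-4: KK|Kk|kk
⇒ K over [I-1,I-2,II-1,II-2,II-3,II-4,III-1,III-2,III-3,III-4]: 175 consistent
Z/I-1 ? ·: ZZ|Zz|zz
Z/I-2 un ·: ZZ|Zz
Z/II-1 un I-1×I-2: ZZ|Zz
Z/II-2 un ·: ZZ|Zz
Z/II-3 un I-1×I-2: ZZ|Zz
Z/II-4 un ·: ZZ|Zz
Z/III-1 ? II-1×II-2: ZZ|Zz|zz
Z/III-2 ? II-1×II-2: ZZ|Zz|zz
Z/III-3 un II-3×II-4: ZZ|Zz
Z/III-4 un II-3×II-4: ZZ|Zz
⇒ Z over [I-1,I-2,II-1,II-2,II-3,II-4,III-1,III-2,III-3,III-4]: 935 consistent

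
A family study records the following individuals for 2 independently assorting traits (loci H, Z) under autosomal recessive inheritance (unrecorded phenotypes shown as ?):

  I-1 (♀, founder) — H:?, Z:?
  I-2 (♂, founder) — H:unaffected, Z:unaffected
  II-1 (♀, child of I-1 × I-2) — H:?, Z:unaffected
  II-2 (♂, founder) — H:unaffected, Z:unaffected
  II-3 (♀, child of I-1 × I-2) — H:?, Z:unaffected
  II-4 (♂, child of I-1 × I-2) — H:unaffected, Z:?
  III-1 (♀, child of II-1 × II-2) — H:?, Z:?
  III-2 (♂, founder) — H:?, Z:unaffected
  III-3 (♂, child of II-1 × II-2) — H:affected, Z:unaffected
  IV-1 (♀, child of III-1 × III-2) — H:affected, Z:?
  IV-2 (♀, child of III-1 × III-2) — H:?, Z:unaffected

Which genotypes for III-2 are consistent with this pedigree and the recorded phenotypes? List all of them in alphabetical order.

H/I-1 ? ·: HH|Hh|hh
H/I-2 un ·: HH|Hh
H/II-1 ? I-1×I-2: Hh|hh
H/II-2 un ·: Hh
H/II-3 ? I-1×I-2: HH|Hh|hh
H/II-4 un I-1×I-2: HH|Hh
H/III-1 ? II-1×II-2: Hh|hh
H/III-2 ? ·: Hh|hh
H/III-3 aff II-1×II-2: hh
H/IV-1 aff III-1×III-2: hh
H/IV-2 ? III-1×III-2: HH|Hh|hh
⇒ H over [I-1,I-2,II-1,II-2,II-3,II-4,III-1,III-2,III-3,IV-1,IV-2]: 200 consistent
Z/I-1 ? ·: ZZ|Zz|zz
Z/I-2 un ·: ZZ|Zz
Z/II-1 un I-1×I-2: ZZ|Zz
Z/II-2 un ·: ZZ|Zz
Z/II-3 un I-1×I-2: ZZ|Zz
Z/II-4 ? I-1×I-2: ZZ|Zz|zz
Z/III-1 ? II-1×II-2: ZZ|Zz|zz
Z/III-2 un ·: ZZ|Zz
Z/III-3 un II-1×II-2: ZZ|Zz
Z/IV-1 ? III-1×III-2: ZZ|Zz|zz
Z/IV-2 un III-1×III-2: ZZ|Zz
⇒ Z over [I-1,I-2,II-1,II-2,II-3,II-4,III-1,III-2,III-3,IV-1,IV-2]: 1647 consistent

III-2 ∈ {Hh ZZ, Hh Zz, hh ZZ, hh Zz}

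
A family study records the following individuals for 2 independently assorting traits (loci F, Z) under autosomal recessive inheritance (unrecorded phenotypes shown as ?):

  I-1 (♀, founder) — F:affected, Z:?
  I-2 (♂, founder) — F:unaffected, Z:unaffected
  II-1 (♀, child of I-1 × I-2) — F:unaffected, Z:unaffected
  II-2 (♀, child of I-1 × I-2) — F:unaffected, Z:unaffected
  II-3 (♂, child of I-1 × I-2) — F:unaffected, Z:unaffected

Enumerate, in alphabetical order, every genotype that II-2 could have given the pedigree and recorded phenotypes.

II-2 ∈ {Ff ZZ, Ff Zz}

F/I-1 aff ·: ff
F/I-2 un ·: FF|Ff
F/II-1 un I-1×I-2: Ff
F/II-2 un I-1×I-2: Ff
F/II-3 un I-1×I-2: Ff
⇒ F over [I-1,I-2,II-1,II-2,II-3]: 2 consistent
Z/I-1 ? ·: ZZ|Zz|zz
Z/I-2 un ·: ZZ|Zz
Z/II-1 un I-1×I-2: ZZ|Zz
Z/II-2 un I-1×I-2: ZZ|Zz
Z/II-3 un I-1×I-2: ZZ|Zz
⇒ Z over [I-1,I-2,II-1,II-2,II-3]: 27 consistent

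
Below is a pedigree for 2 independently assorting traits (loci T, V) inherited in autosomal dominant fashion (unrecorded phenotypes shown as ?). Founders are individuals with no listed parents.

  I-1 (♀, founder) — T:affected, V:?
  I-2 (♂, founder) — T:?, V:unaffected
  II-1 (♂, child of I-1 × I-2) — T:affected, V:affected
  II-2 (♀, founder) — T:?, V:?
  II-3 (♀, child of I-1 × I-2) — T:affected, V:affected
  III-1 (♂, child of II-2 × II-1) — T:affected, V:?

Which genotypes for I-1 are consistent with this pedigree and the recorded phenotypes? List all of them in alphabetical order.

I-1 ∈ {TT VV, TT Vv, Tt VV, Tt Vv}

T/I-1 aff ·: Tt|TT
T/I-2 ? ·: tt|Tt|TT
T/II-1 aff I-1×I-2: Tt|TT
T/II-2 ? ·: tt|Tt|TT
T/II-3 aff I-1×I-2: Tt|TT
T/III-1 aff II-2×II-1: Tt|TT
⇒ T over [I-1,I-2,II-1,II-2,II-3,III-1]: 68 consistent
V/I-1 ? ·: Vv|VV
V/I-2 un ·: vv
V/II-1 aff I-1×I-2: Vv
V/II-2 ? ·: vv|Vv|VV
V/II-3 aff I-1×I-2: Vv
V/III-1 ? II-2×II-1: vv|Vv|VV
⇒ V over [I-1,I-2,II-1,II-2,II-3,III-1]: 14 consistent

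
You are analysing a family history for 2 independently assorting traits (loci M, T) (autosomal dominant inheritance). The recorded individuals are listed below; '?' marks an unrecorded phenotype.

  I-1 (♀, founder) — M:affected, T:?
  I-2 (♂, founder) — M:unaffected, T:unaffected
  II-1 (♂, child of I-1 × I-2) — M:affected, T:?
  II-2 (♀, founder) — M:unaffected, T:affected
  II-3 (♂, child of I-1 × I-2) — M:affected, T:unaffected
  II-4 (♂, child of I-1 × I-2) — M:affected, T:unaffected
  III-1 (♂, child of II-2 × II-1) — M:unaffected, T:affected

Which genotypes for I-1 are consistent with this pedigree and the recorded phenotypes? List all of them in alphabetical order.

M/I-1 aff ·: Mm|MM
M/I-2 un ·: mm
M/II-1 aff I-1×I-2: Mm
M/II-2 un ·: mm
M/II-3 aff I-1×I-2: Mm
M/II-4 aff I-1×I-2: Mm
M/III-1 un II-2×II-1: mm
⇒ M over [I-1,I-2,II-1,II-2,II-3,II-4,III-1]: 2 consistent
T/I-1 ? ·: tt|Tt
T/I-2 un ·: tt
T/II-1 ? I-1×I-2: tt|Tt
T/II-2 aff ·: Tt|TT
T/II-3 un I-1×I-2: tt
T/II-4 un I-1×I-2: tt
T/III-1 aff II-2×II-1: Tt|TT
⇒ T over [I-1,I-2,II-1,II-2,II-3,II-4,III-1]: 8 consistent

I-1 ∈ {MM Tt, MM tt, Mm Tt, Mm tt}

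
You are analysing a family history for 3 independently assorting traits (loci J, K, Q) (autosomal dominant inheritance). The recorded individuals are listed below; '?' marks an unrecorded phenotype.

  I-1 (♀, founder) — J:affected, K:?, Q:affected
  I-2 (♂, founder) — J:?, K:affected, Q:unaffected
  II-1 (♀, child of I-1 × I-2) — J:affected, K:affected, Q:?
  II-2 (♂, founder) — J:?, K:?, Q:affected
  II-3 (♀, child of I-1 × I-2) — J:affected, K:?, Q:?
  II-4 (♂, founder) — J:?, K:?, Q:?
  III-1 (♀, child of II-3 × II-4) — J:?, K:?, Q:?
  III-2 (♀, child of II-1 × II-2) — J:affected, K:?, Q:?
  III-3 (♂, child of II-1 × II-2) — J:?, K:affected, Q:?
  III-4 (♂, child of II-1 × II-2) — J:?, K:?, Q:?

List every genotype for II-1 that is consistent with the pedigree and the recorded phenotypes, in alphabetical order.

II-1 ∈ {JJ KK Qq, JJ KK qq, JJ Kk Qq, JJ Kk qq, Jj KK Qq, Jj KK qq, Jj Kk Qq, Jj Kk qq}

J/I-1 aff ·: Jj|JJ
J/I-2 ? ·: jj|Jj|JJ
J/II-1 aff I-1×I-2: Jj|JJ
J/II-2 ? ·: jj|Jj|JJ
J/II-3 aff I-1×I-2: Jj|JJ
J/II-4 ? ·: jj|Jj|JJ
J/III-1 ? II-3×II-4: jj|Jj|JJ
J/III-2 aff II-1×II-2: Jj|JJ
J/III-3 ? II-1×II-2: jj|Jj|JJ
J/III-4 ? II-1×II-2: jj|Jj|JJ
⇒ J over [I-1,I-2,II-1,II-2,II-3,II-4,III-1,III-2,III-3,III-4]: 1780 consistent
K/I-1 ? ·: kk|Kk|KK
K/I-2 aff ·: Kk|KK
K/II-1 aff I-1×I-2: Kk|KK
K/II-2 ? ·: kk|Kk|KK
K/II-3 ? I-1×I-2: kk|Kk|KK
K/II-4 ? ·: kk|Kk|KK
K/III-1 ? II-3×II-4: kk|Kk|KK
K/III-2 ? II-1×II-2: kk|Kk|KK
K/III-3 aff II-1×II-2: Kk|KK
K/III-4 ? II-1×II-2: kk|Kk|KK
⇒ K over [I-1,I-2,II-1,II-2,II-3,II-4,III-1,III-2,III-3,III-4]: 2060 consistent
Q/I-1 aff ·: Qq|QQ
Q/I-2 un ·: qq
Q/II-1 ? I-1×I-2: qq|Qq
Q/II-2 aff ·: Qq|QQ
Q/II-3 ? I-1×I-2: qq|Qq
Q/II-4 ? ·: qq|Qq|QQ
Q/III-1 ? II-3×II-4: qq|Qq|QQ
Q/III-2 ? II-1×II-2: qq|Qq|QQ
Q/III-3 ? II-1×II-2: qq|Qq|QQ
Q/III-4 ? II-1×II-2: qq|Qq|QQ
⇒ Q over [I-1,I-2,II-1,II-2,II-3,II-4,III-1,III-2,III-3,III-4]: 729 consistent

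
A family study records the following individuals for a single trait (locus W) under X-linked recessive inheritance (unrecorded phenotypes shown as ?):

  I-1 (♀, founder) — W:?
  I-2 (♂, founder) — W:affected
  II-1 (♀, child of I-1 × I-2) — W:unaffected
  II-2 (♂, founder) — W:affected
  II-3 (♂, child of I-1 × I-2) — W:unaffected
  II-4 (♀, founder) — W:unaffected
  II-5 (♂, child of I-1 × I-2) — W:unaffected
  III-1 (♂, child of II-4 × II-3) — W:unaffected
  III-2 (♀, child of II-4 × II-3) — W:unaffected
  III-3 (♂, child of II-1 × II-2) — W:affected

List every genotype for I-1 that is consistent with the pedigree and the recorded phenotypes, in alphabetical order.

W/I-1 ? ·: X^WX^W|X^WX^w
W/I-2 aff ·: X^wY
W/II-1 un I-1×I-2: X^WX^w
W/II-2 aff ·: X^wY
W/II-3 un I-1×I-2: X^WY
W/II-4 un ·: X^WX^W|X^WX^w
W/II-5 un I-1×I-2: X^WY
W/III-1 un II-4×II-3: X^WY
W/III-2 un II-4×II-3: X^WX^W|X^WX^w
W/III-3 aff II-1×II-2: X^wY
⇒ W over [I-1,I-2,II-1,II-2,II-3,II-4,II-5,III-1,III-2,III-3]: 6 consistent

I-1 ∈ {X^WX^W, X^WX^w}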